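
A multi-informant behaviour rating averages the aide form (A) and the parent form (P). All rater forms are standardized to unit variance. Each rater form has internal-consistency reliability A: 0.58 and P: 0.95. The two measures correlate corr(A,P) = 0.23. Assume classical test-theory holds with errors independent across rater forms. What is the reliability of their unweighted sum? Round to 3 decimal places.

Var(A+P) = 2 + 2·[0.23] = 2 + 0.46 = 2.46.
With uncorrelated errors the cross-covariances are all true-score covariance, so they carry over unchanged; only the diagonal terms shrink to ρᵢσᵢ².
True-score variance = [0.58 + 0.95] + 0.46 = 1.53 + 0.46 = 1.99.
Reliability = 1.99 / 2.46 = 0.809.

0.809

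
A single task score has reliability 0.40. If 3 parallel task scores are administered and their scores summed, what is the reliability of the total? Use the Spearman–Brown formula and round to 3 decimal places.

ρ_k = kρ / (1 + (k−1)ρ) = 3·0.40 / (1 + 2·0.40) = 1.200 / 1.800 = 0.667.

0.667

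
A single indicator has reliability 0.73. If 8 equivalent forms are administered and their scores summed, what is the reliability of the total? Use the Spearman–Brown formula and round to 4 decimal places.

0.9558

ρ_k = kρ / (1 + (k−1)ρ) = 8·0.73 / (1 + 7·0.73) = 5.840 / 6.110 = 0.9558.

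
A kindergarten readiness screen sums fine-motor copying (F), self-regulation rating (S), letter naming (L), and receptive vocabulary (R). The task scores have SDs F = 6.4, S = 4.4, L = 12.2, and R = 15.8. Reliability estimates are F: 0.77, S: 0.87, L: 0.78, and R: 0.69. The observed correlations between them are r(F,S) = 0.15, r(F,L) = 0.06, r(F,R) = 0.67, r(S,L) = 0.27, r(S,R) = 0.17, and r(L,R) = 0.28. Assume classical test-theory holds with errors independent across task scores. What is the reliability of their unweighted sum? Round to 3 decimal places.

0.842

Var(F+S+L+R) = 6.4² + 4.4² + 12.2² + 15.8² + 2·[6.4·4.4·0.15 + 6.4·12.2·0.06 + 6.4·15.8·0.67 + 4.4·12.2·0.27 + 4.4·15.8·0.17 + 12.2·15.8·0.28] = 458.8 + 313.888 = 772.688.
Because errors are independent across components, Cov(Tᵢ,Tⱼ) = Cov(Xᵢ,Xⱼ); the off-diagonal part of the true-score variance is the same as above.
True-score variance = [6.4²·0.77 + 4.4²·0.87 + 12.2²·0.78 + 15.8²·0.69] + 313.888 = 336.729 + 313.888 = 650.617.
Reliability = 650.617 / 772.688 = 0.842.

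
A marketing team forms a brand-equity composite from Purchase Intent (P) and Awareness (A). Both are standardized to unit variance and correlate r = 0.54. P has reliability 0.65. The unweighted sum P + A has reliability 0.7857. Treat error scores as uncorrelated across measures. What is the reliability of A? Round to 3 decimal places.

Var(P+A) = 2 + 2·0.54 = 3.080.
True-score variance = ρ_P + ρ_A + 2·0.54, so 0.7857 = (0.65 + ρ_A + 1.08) / 3.080.
ρ_A = 0.7857·3.080 − 0.65 − 1.08 = 0.690.

0.690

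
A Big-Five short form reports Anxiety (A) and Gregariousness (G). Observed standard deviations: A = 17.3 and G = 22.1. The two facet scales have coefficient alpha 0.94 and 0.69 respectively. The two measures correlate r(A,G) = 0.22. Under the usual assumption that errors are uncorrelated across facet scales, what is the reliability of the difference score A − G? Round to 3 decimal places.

Var(A−G) = 17.3² + 22.1² − 2·17.3·22.1·0.22 = 787.7 − 168.225 = 619.475.
Because errors are independent across components, Cov(Tᵢ,Tⱼ) = Cov(Xᵢ,Xⱼ); the off-diagonal part of the true-score variance is the same as above.
True-score variance = [17.3²·0.94 + 22.1²·0.69] − 168.225 = 618.336 − 168.225 = 450.11.
Reliability = 450.11 / 619.475 = 0.727.

0.727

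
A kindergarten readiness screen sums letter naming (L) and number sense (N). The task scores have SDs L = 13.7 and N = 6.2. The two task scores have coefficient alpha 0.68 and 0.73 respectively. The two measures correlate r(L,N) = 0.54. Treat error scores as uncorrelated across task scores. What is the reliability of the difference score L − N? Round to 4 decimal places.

0.4759

Var(L−N) = 13.7² + 6.2² − 2·13.7·6.2·0.54 = 226.13 − 91.7352 = 134.395.
Under uncorrelated errors the observed covariances equal the true-score covariances, so only the own-variance terms attenuate.
True-score variance = [13.7²·0.68 + 6.2²·0.73] − 91.7352 = 155.69 − 91.7352 = 63.9552.
Reliability = 63.9552 / 134.395 = 0.4759.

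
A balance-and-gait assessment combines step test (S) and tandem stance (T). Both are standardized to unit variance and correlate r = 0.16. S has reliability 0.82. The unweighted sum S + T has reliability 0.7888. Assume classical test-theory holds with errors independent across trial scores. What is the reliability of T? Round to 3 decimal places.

Var(S+T) = 2 + 2·0.16 = 2.320.
True-score variance = ρ_S + ρ_T + 2·0.16, so 0.7888 = (0.82 + ρ_T + 0.32) / 2.320.
ρ_T = 0.7888·2.320 − 0.82 − 0.32 = 0.690.

0.690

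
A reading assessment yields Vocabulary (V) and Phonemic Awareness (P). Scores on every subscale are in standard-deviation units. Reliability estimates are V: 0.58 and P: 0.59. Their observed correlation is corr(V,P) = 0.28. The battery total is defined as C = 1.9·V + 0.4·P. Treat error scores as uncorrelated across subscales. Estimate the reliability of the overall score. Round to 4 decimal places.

Var(C) = 1.9² + 0.4² + 2·[0.76·0.28] = 3.77 + 0.4256 = 4.1956.
Because errors are independent across components, Cov(Tᵢ,Tⱼ) = Cov(Xᵢ,Xⱼ); the off-diagonal part of the true-score variance is the same as above.
True-score variance = [1.9²·0.58 + 0.4²·0.59] + 0.4256 = 2.1882 + 0.4256 = 2.6138.
Reliability = 2.6138 / 4.1956 = 0.6230.

0.6230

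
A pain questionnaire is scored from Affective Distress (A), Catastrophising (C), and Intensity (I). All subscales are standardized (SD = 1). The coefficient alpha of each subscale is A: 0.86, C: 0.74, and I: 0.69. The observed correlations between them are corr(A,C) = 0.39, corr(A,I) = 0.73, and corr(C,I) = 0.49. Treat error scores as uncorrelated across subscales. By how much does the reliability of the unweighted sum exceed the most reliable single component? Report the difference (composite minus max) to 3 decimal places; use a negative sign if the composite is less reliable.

Var(sum) = 3 + 3.22 = 6.22; true-score variance = 2.29 + 3.22 = 5.51; composite reliability = 0.8859.
Max component reliability = 0.8600.
Difference = 0.8859 − 0.8600 = 0.026.

0.026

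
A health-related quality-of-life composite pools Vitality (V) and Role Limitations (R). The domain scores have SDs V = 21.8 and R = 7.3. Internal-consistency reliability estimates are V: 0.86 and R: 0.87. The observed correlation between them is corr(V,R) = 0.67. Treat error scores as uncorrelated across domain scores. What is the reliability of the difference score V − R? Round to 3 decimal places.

0.767

Var(V−R) = 21.8² + 7.3² − 2·21.8·7.3·0.67 = 528.53 − 213.248 = 315.282.
With uncorrelated errors the cross-covariances are all true-score covariance, so they carry over unchanged; only the diagonal terms shrink to ρᵢσᵢ².
True-score variance = [21.8²·0.86 + 7.3²·0.87] − 213.248 = 455.069 − 213.248 = 241.821.
Reliability = 241.821 / 315.282 = 0.767.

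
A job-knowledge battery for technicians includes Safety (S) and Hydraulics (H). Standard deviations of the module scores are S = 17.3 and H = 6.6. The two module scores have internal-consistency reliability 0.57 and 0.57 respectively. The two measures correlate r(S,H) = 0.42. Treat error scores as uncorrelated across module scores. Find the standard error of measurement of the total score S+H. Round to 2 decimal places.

Var(total) = 342.85 + 95.9112 = 438.761.
True-score variance = 195.424 + 95.9112 = 291.336, so reliability = 0.6640.
Error variance = 438.761 − 291.336 = 147.426; SEM = √147.426 = 12.14.

12.14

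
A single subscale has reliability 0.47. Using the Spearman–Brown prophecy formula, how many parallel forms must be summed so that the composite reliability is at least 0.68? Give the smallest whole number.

k ≥ ρ*(1−ρ₁)/(ρ₁(1−ρ*)) = 0.68·0.53 / (0.47·0.32) = 2.396.
Smallest integer k = 3.

3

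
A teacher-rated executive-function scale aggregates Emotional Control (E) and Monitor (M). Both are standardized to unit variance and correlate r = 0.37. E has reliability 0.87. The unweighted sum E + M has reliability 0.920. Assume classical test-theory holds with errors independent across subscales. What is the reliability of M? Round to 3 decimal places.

Var(E+M) = 2 + 2·0.37 = 2.740.
True-score variance = ρ_E + ρ_M + 2·0.37, so 0.920 = (0.87 + ρ_M + 0.74) / 2.740.
ρ_M = 0.920·2.740 − 0.87 − 0.74 = 0.911.

0.911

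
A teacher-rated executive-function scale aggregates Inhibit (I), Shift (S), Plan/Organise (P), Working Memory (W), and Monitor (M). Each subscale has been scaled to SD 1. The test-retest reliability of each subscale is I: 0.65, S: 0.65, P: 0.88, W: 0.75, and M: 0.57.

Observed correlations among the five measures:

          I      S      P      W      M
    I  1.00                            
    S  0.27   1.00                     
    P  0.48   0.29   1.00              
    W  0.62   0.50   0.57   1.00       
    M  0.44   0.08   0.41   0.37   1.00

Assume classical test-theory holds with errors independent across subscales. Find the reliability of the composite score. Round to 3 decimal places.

0.885

Var(I+S+P+W+M) = 5 + 2·[0.27 + 0.48 + 0.62 + 0.44 + 0.29 + 0.50 + 0.08 + 0.57 + 0.41 + 0.37] = 5 + 8.06 = 13.06.
With uncorrelated errors the cross-covariances are all true-score covariance, so they carry over unchanged; only the diagonal terms shrink to ρᵢσᵢ².
True-score variance = [0.65 + 0.65 + 0.88 + 0.75 + 0.57] + 8.06 = 3.5 + 8.06 = 11.56.
Reliability = 11.56 / 13.06 = 0.885.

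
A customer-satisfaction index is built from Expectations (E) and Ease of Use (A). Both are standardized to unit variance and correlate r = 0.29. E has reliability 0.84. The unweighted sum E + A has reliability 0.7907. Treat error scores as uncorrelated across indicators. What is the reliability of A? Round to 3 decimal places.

0.620

Var(E+A) = 2 + 2·0.29 = 2.580.
True-score variance = ρ_E + ρ_A + 2·0.29, so 0.7907 = (0.84 + ρ_A + 0.58) / 2.580.
ρ_A = 0.7907·2.580 − 0.84 − 0.58 = 0.620.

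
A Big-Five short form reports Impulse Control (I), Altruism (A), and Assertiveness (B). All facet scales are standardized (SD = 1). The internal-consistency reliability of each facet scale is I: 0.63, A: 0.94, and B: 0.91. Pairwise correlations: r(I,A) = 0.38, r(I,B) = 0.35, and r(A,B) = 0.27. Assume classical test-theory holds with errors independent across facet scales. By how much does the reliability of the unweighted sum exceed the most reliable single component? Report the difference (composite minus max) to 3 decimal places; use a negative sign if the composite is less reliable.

-0.044

Var(sum) = 3 + 2 = 5; true-score variance = 2.48 + 2 = 4.48; composite reliability = 0.8960.
Max component reliability = 0.9400.
Difference = 0.8960 − 0.9400 = -0.044.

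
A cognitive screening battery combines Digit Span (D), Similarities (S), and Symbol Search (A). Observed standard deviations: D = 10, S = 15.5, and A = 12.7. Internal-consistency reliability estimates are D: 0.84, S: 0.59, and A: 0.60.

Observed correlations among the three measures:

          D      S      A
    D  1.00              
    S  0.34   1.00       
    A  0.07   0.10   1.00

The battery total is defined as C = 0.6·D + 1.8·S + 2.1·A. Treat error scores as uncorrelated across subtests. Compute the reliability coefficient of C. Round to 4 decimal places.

Var(C) = 0.6²·10² + 1.8²·15.5² + 2.1²·12.7² + 2·[1.08·10·15.5·0.34 + 1.26·10·12.7·0.07 + 3.78·15.5·12.7·0.10] = 1525.7 + 285.053 = 1810.75.
Because errors are independent across components, Cov(Tᵢ,Tⱼ) = Cov(Xᵢ,Xⱼ); the off-diagonal part of the true-score variance is the same as above.
True-score variance = [0.6²·10²·0.84 + 1.8²·15.5²·0.59 + 2.1²·12.7²·0.60] + 285.053 = 916.275 + 285.053 = 1201.33.
Reliability = 1201.33 / 1810.75 = 0.6634.

0.6634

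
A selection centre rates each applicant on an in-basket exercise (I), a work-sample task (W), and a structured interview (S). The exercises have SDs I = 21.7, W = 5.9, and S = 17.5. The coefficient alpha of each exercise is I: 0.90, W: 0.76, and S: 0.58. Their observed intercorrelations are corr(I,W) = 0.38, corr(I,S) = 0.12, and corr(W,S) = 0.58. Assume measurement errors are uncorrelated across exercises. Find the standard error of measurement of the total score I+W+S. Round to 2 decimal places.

13.57

Var(total) = 811.95 + 308.213 = 1120.16.
True-score variance = 627.882 + 308.213 = 936.094, so reliability = 0.8357.
Error variance = 1120.16 − 936.094 = 184.068; SEM = √184.068 = 13.57.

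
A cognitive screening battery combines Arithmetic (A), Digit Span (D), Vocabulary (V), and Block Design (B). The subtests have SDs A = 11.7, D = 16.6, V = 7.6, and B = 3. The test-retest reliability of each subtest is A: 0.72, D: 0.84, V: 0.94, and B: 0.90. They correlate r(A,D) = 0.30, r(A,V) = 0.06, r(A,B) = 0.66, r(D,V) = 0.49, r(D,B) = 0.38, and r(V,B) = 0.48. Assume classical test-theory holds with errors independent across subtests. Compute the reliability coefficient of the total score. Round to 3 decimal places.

0.896

Var(A+D+V+B) = 11.7² + 16.6² + 7.6² + 3² + 2·[11.7·16.6·0.30 + 11.7·7.6·0.06 + 11.7·3·0.66 + 16.6·7.6·0.49 + 16.6·3·0.38 + 7.6·3·0.48] = 479.21 + 356.907 = 836.117.
Under uncorrelated errors the observed covariances equal the true-score covariances, so only the own-variance terms attenuate.
True-score variance = [11.7²·0.72 + 16.6²·0.84 + 7.6²·0.94 + 3²·0.90] + 356.907 = 392.426 + 356.907 = 749.333.
Reliability = 749.333 / 836.117 = 0.896.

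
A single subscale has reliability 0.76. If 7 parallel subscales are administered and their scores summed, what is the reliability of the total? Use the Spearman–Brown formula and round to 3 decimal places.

0.957

ρ_k = kρ / (1 + (k−1)ρ) = 7·0.76 / (1 + 6·0.76) = 5.320 / 5.560 = 0.957.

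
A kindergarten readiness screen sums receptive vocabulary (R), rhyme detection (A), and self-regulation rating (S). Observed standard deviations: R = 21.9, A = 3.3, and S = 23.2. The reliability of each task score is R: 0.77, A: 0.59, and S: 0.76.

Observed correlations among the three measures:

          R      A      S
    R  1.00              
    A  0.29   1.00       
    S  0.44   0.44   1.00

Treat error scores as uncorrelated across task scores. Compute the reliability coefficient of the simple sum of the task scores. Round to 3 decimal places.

Var(R+A+S) = 21.9² + 3.3² + 23.2² + 2·[21.9·3.3·0.29 + 21.9·23.2·0.44 + 3.3·23.2·0.44] = 1028.74 + 556.4 = 1585.14.
Because errors are independent across components, Cov(Tᵢ,Tⱼ) = Cov(Xᵢ,Xⱼ); the off-diagonal part of the true-score variance is the same as above.
True-score variance = [21.9²·0.77 + 3.3²·0.59 + 23.2²·0.76] + 556.4 = 784.787 + 556.4 = 1341.19.
Reliability = 1341.19 / 1585.14 = 0.846.

0.846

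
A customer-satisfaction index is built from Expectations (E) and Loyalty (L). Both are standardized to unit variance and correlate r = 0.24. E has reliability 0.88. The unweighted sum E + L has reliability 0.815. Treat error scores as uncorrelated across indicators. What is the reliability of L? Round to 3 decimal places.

Var(E+L) = 2 + 2·0.24 = 2.480.
True-score variance = ρ_E + ρ_L + 2·0.24, so 0.815 = (0.88 + ρ_L + 0.48) / 2.480.
ρ_L = 0.815·2.480 − 0.88 − 0.48 = 0.661.

0.661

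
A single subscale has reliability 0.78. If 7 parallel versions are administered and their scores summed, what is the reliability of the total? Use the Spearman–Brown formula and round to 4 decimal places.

ρ_k = kρ / (1 + (k−1)ρ) = 7·0.78 / (1 + 6·0.78) = 5.460 / 5.680 = 0.9613.

0.9613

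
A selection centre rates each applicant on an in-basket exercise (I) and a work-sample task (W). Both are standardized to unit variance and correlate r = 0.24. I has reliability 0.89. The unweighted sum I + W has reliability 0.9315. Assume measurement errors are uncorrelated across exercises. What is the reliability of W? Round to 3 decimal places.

Var(I+W) = 2 + 2·0.24 = 2.480.
True-score variance = ρ_I + ρ_W + 2·0.24, so 0.9315 = (0.89 + ρ_W + 0.48) / 2.480.
ρ_W = 0.9315·2.480 − 0.89 − 0.48 = 0.940.

0.940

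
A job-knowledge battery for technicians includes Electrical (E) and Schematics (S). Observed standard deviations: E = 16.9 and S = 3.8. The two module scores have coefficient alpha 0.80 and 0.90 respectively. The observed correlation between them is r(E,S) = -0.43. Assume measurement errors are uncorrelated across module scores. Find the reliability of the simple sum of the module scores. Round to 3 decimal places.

Var(E+S) = 16.9² + 3.8² + 2·[16.9·3.8·(-0.43)] = 300.05 − 55.2292 = 244.821.
Under uncorrelated errors the observed covariances equal the true-score covariances, so only the own-variance terms attenuate.
True-score variance = [16.9²·0.80 + 3.8²·0.90] − 55.2292 = 241.484 − 55.2292 = 186.255.
Reliability = 186.255 / 244.821 = 0.761.

0.761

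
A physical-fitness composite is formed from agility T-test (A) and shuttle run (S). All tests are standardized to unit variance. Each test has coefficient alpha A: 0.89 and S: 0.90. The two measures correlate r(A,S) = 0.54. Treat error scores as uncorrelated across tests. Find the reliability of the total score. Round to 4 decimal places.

0.9318

Var(A+S) = 2 + 2·[0.54] = 2 + 1.08 = 3.08.
Under uncorrelated errors the observed covariances equal the true-score covariances, so only the own-variance terms attenuate.
True-score variance = [0.89 + 0.90] + 1.08 = 1.79 + 1.08 = 2.87.
Reliability = 2.87 / 3.08 = 0.9318.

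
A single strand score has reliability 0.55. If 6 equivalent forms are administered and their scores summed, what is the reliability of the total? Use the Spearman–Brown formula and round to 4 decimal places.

0.8800

ρ_k = kρ / (1 + (k−1)ρ) = 6·0.55 / (1 + 5·0.55) = 3.300 / 3.750 = 0.8800.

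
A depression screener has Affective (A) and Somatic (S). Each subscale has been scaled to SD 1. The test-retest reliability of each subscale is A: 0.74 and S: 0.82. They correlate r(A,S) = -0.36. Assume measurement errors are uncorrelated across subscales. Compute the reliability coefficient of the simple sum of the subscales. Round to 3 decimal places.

0.656

Var(A+S) = 2 + 2·[(-0.36)] = 2 − 0.72 = 1.28.
Under uncorrelated errors the observed covariances equal the true-score covariances, so only the own-variance terms attenuate.
True-score variance = [0.74 + 0.82] − 0.72 = 1.56 − 0.72 = 0.84.
Reliability = 0.84 / 1.28 = 0.656.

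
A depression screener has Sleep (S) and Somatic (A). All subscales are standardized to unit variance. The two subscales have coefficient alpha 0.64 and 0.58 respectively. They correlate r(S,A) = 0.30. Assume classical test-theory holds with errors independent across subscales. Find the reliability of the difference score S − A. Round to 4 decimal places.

0.4429

Var(S−A) = 1 + 1 − 2·0.30 = 2 − 0.6 = 1.4.
With uncorrelated errors the cross-covariances are all true-score covariance, so they carry over unchanged; only the diagonal terms shrink to ρᵢσᵢ².
True-score variance = [0.64 + 0.58] − 0.6 = 1.22 − 0.6 = 0.62.
Reliability = 0.62 / 1.4 = 0.4429.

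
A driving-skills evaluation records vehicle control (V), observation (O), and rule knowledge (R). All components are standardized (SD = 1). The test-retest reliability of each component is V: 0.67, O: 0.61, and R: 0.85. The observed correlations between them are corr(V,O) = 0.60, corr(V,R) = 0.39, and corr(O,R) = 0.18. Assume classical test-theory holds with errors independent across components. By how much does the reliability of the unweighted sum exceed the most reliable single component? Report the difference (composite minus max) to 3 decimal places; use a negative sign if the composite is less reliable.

Var(sum) = 3 + 2.34 = 5.34; true-score variance = 2.13 + 2.34 = 4.47; composite reliability = 0.8371.
Max component reliability = 0.8500.
Difference = 0.8371 − 0.8500 = -0.013.

-0.013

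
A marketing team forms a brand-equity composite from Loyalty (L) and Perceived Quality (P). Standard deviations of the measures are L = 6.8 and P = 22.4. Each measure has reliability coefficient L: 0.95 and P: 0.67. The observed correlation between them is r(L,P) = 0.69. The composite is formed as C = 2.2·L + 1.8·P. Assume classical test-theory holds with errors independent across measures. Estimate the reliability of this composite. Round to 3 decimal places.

0.796

Var(C) = 2.2²·6.8² + 1.8²·22.4² + 2·[3.96·6.8·22.4·0.69] = 1849.5 + 832.398 = 2681.9.
Under uncorrelated errors the observed covariances equal the true-score covariances, so only the own-variance terms attenuate.
True-score variance = [2.2²·6.8²·0.95 + 1.8²·22.4²·0.67] + 832.398 = 1301.83 + 832.398 = 2134.23.
Reliability = 2134.23 / 2681.9 = 0.796.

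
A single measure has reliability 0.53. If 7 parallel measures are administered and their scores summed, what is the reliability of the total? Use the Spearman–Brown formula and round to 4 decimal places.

ρ_k = kρ / (1 + (k−1)ρ) = 7·0.53 / (1 + 6·0.53) = 3.710 / 4.180 = 0.8876.

0.8876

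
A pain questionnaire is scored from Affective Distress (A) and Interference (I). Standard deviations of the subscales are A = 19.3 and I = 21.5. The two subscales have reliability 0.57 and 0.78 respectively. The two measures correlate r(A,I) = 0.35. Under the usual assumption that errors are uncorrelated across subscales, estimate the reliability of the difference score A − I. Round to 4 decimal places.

Var(A−I) = 19.3² + 21.5² − 2·19.3·21.5·0.35 = 834.74 − 290.465 = 544.275.
Because errors are independent across components, Cov(Tᵢ,Tⱼ) = Cov(Xᵢ,Xⱼ); the off-diagonal part of the true-score variance is the same as above.
True-score variance = [19.3²·0.57 + 21.5²·0.78] − 290.465 = 572.874 − 290.465 = 282.409.
Reliability = 282.409 / 544.275 = 0.5189.

0.5189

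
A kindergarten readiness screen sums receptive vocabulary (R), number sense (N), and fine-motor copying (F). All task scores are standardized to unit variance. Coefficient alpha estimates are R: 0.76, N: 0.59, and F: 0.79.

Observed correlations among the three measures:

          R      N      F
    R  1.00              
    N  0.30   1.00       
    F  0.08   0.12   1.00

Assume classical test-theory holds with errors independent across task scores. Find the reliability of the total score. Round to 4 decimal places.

Var(R+N+F) = 3 + 2·[0.30 + 0.08 + 0.12] = 3 + 1 = 4.
Because errors are independent across components, Cov(Tᵢ,Tⱼ) = Cov(Xᵢ,Xⱼ); the off-diagonal part of the true-score variance is the same as above.
True-score variance = [0.76 + 0.59 + 0.79] + 1 = 2.14 + 1 = 3.14.
Reliability = 3.14 / 4 = 0.7850.

0.7850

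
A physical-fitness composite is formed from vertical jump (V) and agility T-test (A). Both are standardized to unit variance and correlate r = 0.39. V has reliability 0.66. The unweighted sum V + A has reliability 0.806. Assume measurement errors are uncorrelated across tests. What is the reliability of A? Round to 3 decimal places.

Var(V+A) = 2 + 2·0.39 = 2.780.
True-score variance = ρ_V + ρ_A + 2·0.39, so 0.806 = (0.66 + ρ_A + 0.78) / 2.780.
ρ_A = 0.806·2.780 − 0.66 − 0.78 = 0.801.

0.801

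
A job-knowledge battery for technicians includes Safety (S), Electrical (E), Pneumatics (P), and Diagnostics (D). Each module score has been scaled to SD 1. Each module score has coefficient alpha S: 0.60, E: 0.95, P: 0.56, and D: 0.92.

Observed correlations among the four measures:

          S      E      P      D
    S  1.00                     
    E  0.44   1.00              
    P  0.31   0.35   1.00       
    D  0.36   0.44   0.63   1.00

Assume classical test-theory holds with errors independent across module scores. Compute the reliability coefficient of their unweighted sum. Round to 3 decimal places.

0.893

Var(S+E+P+D) = 4 + 2·[0.44 + 0.31 + 0.36 + 0.35 + 0.44 + 0.63] = 4 + 5.06 = 9.06.
Because errors are independent across components, Cov(Tᵢ,Tⱼ) = Cov(Xᵢ,Xⱼ); the off-diagonal part of the true-score variance is the same as above.
True-score variance = [0.60 + 0.95 + 0.56 + 0.92] + 5.06 = 3.03 + 5.06 = 8.09.
Reliability = 8.09 / 9.06 = 0.893.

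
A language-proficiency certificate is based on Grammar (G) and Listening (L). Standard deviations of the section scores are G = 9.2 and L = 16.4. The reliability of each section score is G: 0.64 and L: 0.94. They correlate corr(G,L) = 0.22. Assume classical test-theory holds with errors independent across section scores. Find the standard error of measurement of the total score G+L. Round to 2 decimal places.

6.83

Var(total) = 353.6 + 66.3872 = 419.987.
True-score variance = 306.992 + 66.3872 = 373.379, so reliability = 0.8890.
Error variance = 419.987 − 373.379 = 46.608; SEM = √46.608 = 6.83.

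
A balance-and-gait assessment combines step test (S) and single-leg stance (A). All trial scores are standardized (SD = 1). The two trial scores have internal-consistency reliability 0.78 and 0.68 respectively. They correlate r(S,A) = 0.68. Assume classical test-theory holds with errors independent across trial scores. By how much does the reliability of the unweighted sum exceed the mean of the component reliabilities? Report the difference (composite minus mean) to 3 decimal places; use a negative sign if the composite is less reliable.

Var(sum) = 2 + 1.36 = 3.36; true-score variance = 1.46 + 1.36 = 2.82; composite reliability = 0.8393.
Mean component reliability = 0.7300.
Difference = 0.8393 − 0.7300 = 0.109.

0.109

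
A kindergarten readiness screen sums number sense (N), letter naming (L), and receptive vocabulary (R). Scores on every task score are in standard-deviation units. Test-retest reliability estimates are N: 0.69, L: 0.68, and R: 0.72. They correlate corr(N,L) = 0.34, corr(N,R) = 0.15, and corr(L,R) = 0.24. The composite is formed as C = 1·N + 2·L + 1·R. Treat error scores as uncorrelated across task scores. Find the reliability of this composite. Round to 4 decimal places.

0.7831

Var(C) = 1 + 2² + 1 + 2·[2·0.34 + 0.15 + 2·0.24] = 6 + 2.62 = 8.62.
Under uncorrelated errors the observed covariances equal the true-score covariances, so only the own-variance terms attenuate.
True-score variance = [0.69 + 2²·0.68 + 0.72] + 2.62 = 4.13 + 2.62 = 6.75.
Reliability = 6.75 / 8.62 = 0.7831.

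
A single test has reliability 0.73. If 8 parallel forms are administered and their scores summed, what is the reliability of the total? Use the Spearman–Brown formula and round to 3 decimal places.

ρ_k = kρ / (1 + (k−1)ρ) = 8·0.73 / (1 + 7·0.73) = 5.840 / 6.110 = 0.956.

0.956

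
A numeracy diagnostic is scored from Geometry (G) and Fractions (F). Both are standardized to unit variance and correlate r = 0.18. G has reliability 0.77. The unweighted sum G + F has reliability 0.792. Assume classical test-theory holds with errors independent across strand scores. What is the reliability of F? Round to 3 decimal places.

Var(G+F) = 2 + 2·0.18 = 2.360.
True-score variance = ρ_G + ρ_F + 2·0.18, so 0.792 = (0.77 + ρ_F + 0.36) / 2.360.
ρ_F = 0.792·2.360 − 0.77 − 0.36 = 0.739.

0.739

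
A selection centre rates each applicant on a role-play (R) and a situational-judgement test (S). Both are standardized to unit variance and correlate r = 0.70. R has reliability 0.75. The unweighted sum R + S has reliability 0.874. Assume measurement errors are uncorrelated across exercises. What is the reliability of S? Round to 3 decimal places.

Var(R+S) = 2 + 2·0.70 = 3.400.
True-score variance = ρ_R + ρ_S + 2·0.70, so 0.874 = (0.75 + ρ_S + 1.40) / 3.400.
ρ_S = 0.874·3.400 − 0.75 − 1.40 = 0.822.

0.822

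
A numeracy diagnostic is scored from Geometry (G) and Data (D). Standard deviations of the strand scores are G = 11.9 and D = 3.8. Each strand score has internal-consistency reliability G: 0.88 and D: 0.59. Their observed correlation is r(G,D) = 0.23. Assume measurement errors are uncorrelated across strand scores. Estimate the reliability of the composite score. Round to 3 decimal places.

Var(G+D) = 11.9² + 3.8² + 2·[11.9·3.8·0.23] = 156.05 + 20.8012 = 176.851.
Under uncorrelated errors the observed covariances equal the true-score covariances, so only the own-variance terms attenuate.
True-score variance = [11.9²·0.88 + 3.8²·0.59] + 20.8012 = 133.136 + 20.8012 = 153.938.
Reliability = 153.938 / 176.851 = 0.870.

0.870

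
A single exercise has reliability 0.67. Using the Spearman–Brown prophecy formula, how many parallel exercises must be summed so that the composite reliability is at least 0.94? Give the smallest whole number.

k ≥ ρ*(1−ρ₁)/(ρ₁(1−ρ*)) = 0.94·0.33 / (0.67·0.06) = 7.716.
Smallest integer k = 8.

8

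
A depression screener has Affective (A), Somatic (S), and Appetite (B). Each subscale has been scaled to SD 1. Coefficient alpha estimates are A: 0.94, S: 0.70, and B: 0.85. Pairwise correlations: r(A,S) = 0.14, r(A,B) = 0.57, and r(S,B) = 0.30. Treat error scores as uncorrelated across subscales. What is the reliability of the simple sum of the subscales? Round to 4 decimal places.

Var(A+S+B) = 3 + 2·[0.14 + 0.57 + 0.30] = 3 + 2.02 = 5.02.
Because errors are independent across components, Cov(Tᵢ,Tⱼ) = Cov(Xᵢ,Xⱼ); the off-diagonal part of the true-score variance is the same as above.
True-score variance = [0.94 + 0.70 + 0.85] + 2.02 = 2.49 + 2.02 = 4.51.
Reliability = 4.51 / 5.02 = 0.8984.

0.8984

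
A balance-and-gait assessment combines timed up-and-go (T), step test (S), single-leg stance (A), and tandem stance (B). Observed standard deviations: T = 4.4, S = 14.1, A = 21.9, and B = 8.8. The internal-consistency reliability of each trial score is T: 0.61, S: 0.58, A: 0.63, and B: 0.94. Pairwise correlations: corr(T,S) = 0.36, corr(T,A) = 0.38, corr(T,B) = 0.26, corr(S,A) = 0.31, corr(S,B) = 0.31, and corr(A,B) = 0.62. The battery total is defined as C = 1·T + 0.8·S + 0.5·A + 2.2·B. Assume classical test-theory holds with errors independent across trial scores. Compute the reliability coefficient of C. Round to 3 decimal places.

0.896

Var(C) = 4.4² + 0.8²·14.1² + 0.5²·21.9² + 2.2²·8.8² + 2·[0.8·4.4·14.1·0.36 + 0.5·4.4·21.9·0.38 + 2.2·4.4·8.8·0.26 + 0.4·14.1·21.9·0.31 + 1.76·14.1·8.8·0.31 + 1.1·21.9·8.8·0.62] = 641.311 + 591.494 = 1232.8.
Because errors are independent across components, Cov(Tᵢ,Tⱼ) = Cov(Xᵢ,Xⱼ); the off-diagonal part of the true-score variance is the same as above.
True-score variance = [4.4²·0.61 + 0.8²·14.1²·0.58 + 0.5²·21.9²·0.63 + 2.2²·8.8²·0.94] + 591.494 = 513.467 + 591.494 = 1104.96.
Reliability = 1104.96 / 1232.8 = 0.896.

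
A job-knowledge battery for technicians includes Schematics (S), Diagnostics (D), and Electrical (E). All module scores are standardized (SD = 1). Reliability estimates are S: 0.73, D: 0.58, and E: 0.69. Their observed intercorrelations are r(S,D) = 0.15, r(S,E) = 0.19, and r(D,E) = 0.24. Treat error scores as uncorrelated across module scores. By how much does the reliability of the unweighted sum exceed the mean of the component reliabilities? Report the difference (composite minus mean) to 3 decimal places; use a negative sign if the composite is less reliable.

Var(sum) = 3 + 1.16 = 4.16; true-score variance = 2 + 1.16 = 3.16; composite reliability = 0.7596.
Mean component reliability = 0.6667.
Difference = 0.7596 − 0.6667 = 0.093.

0.093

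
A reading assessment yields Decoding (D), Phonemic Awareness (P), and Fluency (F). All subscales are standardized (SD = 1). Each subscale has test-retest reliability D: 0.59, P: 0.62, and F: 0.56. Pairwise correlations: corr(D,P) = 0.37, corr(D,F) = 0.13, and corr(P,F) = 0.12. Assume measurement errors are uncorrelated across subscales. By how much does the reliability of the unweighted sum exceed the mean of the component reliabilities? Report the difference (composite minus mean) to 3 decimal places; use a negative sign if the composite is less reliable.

Var(sum) = 3 + 1.24 = 4.24; true-score variance = 1.77 + 1.24 = 3.01; composite reliability = 0.7099.
Mean component reliability = 0.5900.
Difference = 0.7099 − 0.5900 = 0.120.

0.120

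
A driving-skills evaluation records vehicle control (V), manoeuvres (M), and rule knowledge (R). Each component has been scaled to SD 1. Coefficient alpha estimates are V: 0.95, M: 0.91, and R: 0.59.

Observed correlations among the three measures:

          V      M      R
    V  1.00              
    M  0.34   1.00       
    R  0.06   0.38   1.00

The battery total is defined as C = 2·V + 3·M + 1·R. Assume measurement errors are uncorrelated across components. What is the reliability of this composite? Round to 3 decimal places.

0.931

Var(C) = 2² + 3² + 1 + 2·[6·0.34 + 2·0.06 + 3·0.38] = 14 + 6.6 = 20.6.
Under uncorrelated errors the observed covariances equal the true-score covariances, so only the own-variance terms attenuate.
True-score variance = [2²·0.95 + 3²·0.91 + 0.59] + 6.6 = 12.58 + 6.6 = 19.18.
Reliability = 19.18 / 20.6 = 0.931.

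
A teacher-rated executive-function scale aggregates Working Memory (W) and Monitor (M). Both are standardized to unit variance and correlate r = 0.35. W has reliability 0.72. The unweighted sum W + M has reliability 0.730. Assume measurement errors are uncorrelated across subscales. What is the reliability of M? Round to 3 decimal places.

Var(W+M) = 2 + 2·0.35 = 2.700.
True-score variance = ρ_W + ρ_M + 2·0.35, so 0.730 = (0.72 + ρ_M + 0.70) / 2.700.
ρ_M = 0.730·2.700 − 0.72 − 0.70 = 0.551.

0.551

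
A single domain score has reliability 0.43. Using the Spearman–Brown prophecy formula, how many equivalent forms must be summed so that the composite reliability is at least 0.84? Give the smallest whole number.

7

k ≥ ρ*(1−ρ₁)/(ρ₁(1−ρ*)) = 0.84·0.57 / (0.43·0.16) = 6.959.
Smallest integer k = 7.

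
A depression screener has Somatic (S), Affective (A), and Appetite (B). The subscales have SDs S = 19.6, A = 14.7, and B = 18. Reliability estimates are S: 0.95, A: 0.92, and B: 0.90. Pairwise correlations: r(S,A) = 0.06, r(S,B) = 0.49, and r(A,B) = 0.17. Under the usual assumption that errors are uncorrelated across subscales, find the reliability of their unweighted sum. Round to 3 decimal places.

Var(S+A+B) = 19.6² + 14.7² + 18² + 2·[19.6·14.7·0.06 + 19.6·18·0.49 + 14.7·18·0.17] = 924.25 + 470.282 = 1394.53.
Under uncorrelated errors the observed covariances equal the true-score covariances, so only the own-variance terms attenuate.
True-score variance = [19.6²·0.95 + 14.7²·0.92 + 18²·0.90] + 470.282 = 855.355 + 470.282 = 1325.64.
Reliability = 1325.64 / 1394.53 = 0.951.

0.951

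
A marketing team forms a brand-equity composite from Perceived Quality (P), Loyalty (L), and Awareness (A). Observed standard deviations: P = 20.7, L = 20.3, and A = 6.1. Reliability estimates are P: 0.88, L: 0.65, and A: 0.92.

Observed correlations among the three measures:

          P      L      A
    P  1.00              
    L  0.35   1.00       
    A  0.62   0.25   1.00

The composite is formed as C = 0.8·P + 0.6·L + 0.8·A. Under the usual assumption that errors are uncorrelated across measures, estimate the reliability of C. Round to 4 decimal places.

Var(C) = 0.8²·20.7² + 0.6²·20.3² + 0.8²·6.1² + 2·[0.48·20.7·20.3·0.35 + 0.64·20.7·6.1·0.62 + 0.48·20.3·6.1·0.25] = 446.4 + 271.118 = 717.518.
Because errors are independent across components, Cov(Tᵢ,Tⱼ) = Cov(Xᵢ,Xⱼ); the off-diagonal part of the true-score variance is the same as above.
True-score variance = [0.8²·20.7²·0.88 + 0.6²·20.3²·0.65 + 0.8²·6.1²·0.92] + 271.118 = 359.664 + 271.118 = 630.782.
Reliability = 630.782 / 717.518 = 0.8791.

0.8791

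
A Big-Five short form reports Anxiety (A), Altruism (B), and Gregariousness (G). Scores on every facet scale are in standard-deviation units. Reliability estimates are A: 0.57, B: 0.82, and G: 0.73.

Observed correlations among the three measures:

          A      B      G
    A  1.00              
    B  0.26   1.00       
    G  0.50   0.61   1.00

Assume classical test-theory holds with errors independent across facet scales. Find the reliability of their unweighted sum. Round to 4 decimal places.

0.8467

Var(A+B+G) = 3 + 2·[0.26 + 0.50 + 0.61] = 3 + 2.74 = 5.74.
With uncorrelated errors the cross-covariances are all true-score covariance, so they carry over unchanged; only the diagonal terms shrink to ρᵢσᵢ².
True-score variance = [0.57 + 0.82 + 0.73] + 2.74 = 2.12 + 2.74 = 4.86.
Reliability = 4.86 / 5.74 = 0.8467.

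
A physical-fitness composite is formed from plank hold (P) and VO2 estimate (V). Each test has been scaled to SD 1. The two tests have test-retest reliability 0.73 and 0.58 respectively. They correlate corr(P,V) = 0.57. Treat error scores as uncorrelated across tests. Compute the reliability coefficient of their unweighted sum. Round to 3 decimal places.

Var(P+V) = 2 + 2·[0.57] = 2 + 1.14 = 3.14.
With uncorrelated errors the cross-covariances are all true-score covariance, so they carry over unchanged; only the diagonal terms shrink to ρᵢσᵢ².
True-score variance = [0.73 + 0.58] + 1.14 = 1.31 + 1.14 = 2.45.
Reliability = 2.45 / 3.14 = 0.780.

0.780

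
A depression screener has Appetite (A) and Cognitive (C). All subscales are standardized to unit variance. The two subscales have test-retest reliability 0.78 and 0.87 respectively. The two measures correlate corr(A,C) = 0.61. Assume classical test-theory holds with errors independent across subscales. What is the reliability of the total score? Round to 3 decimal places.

Var(A+C) = 2 + 2·[0.61] = 2 + 1.22 = 3.22.
Because errors are independent across components, Cov(Tᵢ,Tⱼ) = Cov(Xᵢ,Xⱼ); the off-diagonal part of the true-score variance is the same as above.
True-score variance = [0.78 + 0.87] + 1.22 = 1.65 + 1.22 = 2.87.
Reliability = 2.87 / 3.22 = 0.891.

0.891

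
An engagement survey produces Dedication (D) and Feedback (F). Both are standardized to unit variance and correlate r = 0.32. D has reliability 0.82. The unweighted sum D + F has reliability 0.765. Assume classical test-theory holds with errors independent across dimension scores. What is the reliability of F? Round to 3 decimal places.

Var(D+F) = 2 + 2·0.32 = 2.640.
True-score variance = ρ_D + ρ_F + 2·0.32, so 0.765 = (0.82 + ρ_F + 0.64) / 2.640.
ρ_F = 0.765·2.640 − 0.82 − 0.64 = 0.560.

0.560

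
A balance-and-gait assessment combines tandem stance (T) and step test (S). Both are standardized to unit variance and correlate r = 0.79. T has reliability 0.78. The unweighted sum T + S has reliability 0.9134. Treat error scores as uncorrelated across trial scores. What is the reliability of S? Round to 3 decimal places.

Var(T+S) = 2 + 2·0.79 = 3.580.
True-score variance = ρ_T + ρ_S + 2·0.79, so 0.9134 = (0.78 + ρ_S + 1.58) / 3.580.
ρ_S = 0.9134·3.580 − 0.78 − 1.58 = 0.910.

0.910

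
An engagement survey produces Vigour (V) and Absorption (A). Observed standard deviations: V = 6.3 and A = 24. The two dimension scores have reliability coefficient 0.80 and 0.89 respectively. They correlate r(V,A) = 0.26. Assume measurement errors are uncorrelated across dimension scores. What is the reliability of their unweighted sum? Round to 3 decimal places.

0.897

Var(V+A) = 6.3² + 24² + 2·[6.3·24·0.26] = 615.69 + 78.624 = 694.314.
Because errors are independent across components, Cov(Tᵢ,Tⱼ) = Cov(Xᵢ,Xⱼ); the off-diagonal part of the true-score variance is the same as above.
True-score variance = [6.3²·0.80 + 24²·0.89] + 78.624 = 544.392 + 78.624 = 623.016.
Reliability = 623.016 / 694.314 = 0.897.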